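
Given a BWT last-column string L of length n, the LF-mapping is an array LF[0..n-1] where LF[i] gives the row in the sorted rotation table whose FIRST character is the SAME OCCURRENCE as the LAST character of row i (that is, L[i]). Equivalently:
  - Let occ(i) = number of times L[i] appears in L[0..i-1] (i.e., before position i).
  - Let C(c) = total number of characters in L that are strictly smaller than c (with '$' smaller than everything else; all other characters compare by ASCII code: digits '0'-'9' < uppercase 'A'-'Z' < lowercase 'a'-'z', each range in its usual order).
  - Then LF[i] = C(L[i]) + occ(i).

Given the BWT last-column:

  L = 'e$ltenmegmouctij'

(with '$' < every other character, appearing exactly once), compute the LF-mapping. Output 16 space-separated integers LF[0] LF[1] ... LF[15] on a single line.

Answer: 2 0 8 13 3 11 9 4 5 10 12 15 1 14 6 7

Derivation:
Char counts: '$':1, 'c':1, 'e':3, 'g':1, 'i':1, 'j':1, 'l':1, 'm':2, 'n':1, 'o':1, 't':2, 'u':1
C (first-col start): C('$')=0, C('c')=1, C('e')=2, C('g')=5, C('i')=6, C('j')=7, C('l')=8, C('m')=9, C('n')=11, C('o')=12, C('t')=13, C('u')=15
L[0]='e': occ=0, LF[0]=C('e')+0=2+0=2
L[1]='$': occ=0, LF[1]=C('$')+0=0+0=0
L[2]='l': occ=0, LF[2]=C('l')+0=8+0=8
L[3]='t': occ=0, LF[3]=C('t')+0=13+0=13
L[4]='e': occ=1, LF[4]=C('e')+1=2+1=3
L[5]='n': occ=0, LF[5]=C('n')+0=11+0=11
L[6]='m': occ=0, LF[6]=C('m')+0=9+0=9
L[7]='e': occ=2, LF[7]=C('e')+2=2+2=4
L[8]='g': occ=0, LF[8]=C('g')+0=5+0=5
L[9]='m': occ=1, LF[9]=C('m')+1=9+1=10
L[10]='o': occ=0, LF[10]=C('o')+0=12+0=12
L[11]='u': occ=0, LF[11]=C('u')+0=15+0=15
L[12]='c': occ=0, LF[12]=C('c')+0=1+0=1
L[13]='t': occ=1, LF[13]=C('t')+1=13+1=14
L[14]='i': occ=0, LF[14]=C('i')+0=6+0=6
L[15]='j': occ=0, LF[15]=C('j')+0=7+0=7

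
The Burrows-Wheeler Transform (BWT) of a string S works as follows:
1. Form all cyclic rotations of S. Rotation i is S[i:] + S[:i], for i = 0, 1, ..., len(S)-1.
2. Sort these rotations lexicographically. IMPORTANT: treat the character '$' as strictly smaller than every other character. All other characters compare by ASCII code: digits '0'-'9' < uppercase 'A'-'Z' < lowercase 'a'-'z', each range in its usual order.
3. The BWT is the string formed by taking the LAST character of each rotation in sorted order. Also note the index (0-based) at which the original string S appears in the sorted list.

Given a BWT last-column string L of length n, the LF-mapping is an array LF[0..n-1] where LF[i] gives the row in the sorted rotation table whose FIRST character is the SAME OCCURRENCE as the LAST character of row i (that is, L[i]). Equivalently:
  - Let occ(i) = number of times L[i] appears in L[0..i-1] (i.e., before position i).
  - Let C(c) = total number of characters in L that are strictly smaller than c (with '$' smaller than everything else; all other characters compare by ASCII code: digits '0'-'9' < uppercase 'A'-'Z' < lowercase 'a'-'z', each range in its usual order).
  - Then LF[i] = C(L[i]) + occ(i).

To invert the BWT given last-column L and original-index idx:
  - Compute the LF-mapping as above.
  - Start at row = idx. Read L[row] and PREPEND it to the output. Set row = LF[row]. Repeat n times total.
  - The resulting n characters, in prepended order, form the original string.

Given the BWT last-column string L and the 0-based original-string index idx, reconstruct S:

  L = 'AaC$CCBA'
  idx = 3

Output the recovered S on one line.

LF mapping: 1 7 4 0 5 6 3 2
Walk LF starting at row 3, prepending L[row]:
  step 1: row=3, L[3]='$', prepend. Next row=LF[3]=0
  step 2: row=0, L[0]='A', prepend. Next row=LF[0]=1
  step 3: row=1, L[1]='a', prepend. Next row=LF[1]=7
  step 4: row=7, L[7]='A', prepend. Next row=LF[7]=2
  step 5: row=2, L[2]='C', prepend. Next row=LF[2]=4
  step 6: row=4, L[4]='C', prepend. Next row=LF[4]=5
  step 7: row=5, L[5]='C', prepend. Next row=LF[5]=6
  step 8: row=6, L[6]='B', prepend. Next row=LF[6]=3
Reversed output: BCCCAaA$

Answer: BCCCAaA$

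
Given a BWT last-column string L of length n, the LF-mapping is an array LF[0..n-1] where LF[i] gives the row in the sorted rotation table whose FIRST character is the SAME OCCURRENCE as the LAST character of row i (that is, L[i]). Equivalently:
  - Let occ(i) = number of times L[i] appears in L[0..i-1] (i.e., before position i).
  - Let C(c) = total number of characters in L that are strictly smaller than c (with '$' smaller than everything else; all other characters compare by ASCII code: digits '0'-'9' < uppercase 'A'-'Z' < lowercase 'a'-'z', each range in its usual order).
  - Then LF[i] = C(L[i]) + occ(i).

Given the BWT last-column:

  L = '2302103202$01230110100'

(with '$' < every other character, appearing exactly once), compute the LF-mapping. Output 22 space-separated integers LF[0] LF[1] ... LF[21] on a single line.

Answer: 14 19 1 15 9 2 20 16 3 17 0 4 10 18 21 5 11 12 6 13 7 8

Derivation:
Char counts: '$':1, '0':8, '1':5, '2':5, '3':3
C (first-col start): C('$')=0, C('0')=1, C('1')=9, C('2')=14, C('3')=19
L[0]='2': occ=0, LF[0]=C('2')+0=14+0=14
L[1]='3': occ=0, LF[1]=C('3')+0=19+0=19
L[2]='0': occ=0, LF[2]=C('0')+0=1+0=1
L[3]='2': occ=1, LF[3]=C('2')+1=14+1=15
L[4]='1': occ=0, LF[4]=C('1')+0=9+0=9
L[5]='0': occ=1, LF[5]=C('0')+1=1+1=2
L[6]='3': occ=1, LF[6]=C('3')+1=19+1=20
L[7]='2': occ=2, LF[7]=C('2')+2=14+2=16
L[8]='0': occ=2, LF[8]=C('0')+2=1+2=3
L[9]='2': occ=3, LF[9]=C('2')+3=14+3=17
L[10]='$': occ=0, LF[10]=C('$')+0=0+0=0
L[11]='0': occ=3, LF[11]=C('0')+3=1+3=4
L[12]='1': occ=1, LF[12]=C('1')+1=9+1=10
L[13]='2': occ=4, LF[13]=C('2')+4=14+4=18
L[14]='3': occ=2, LF[14]=C('3')+2=19+2=21
L[15]='0': occ=4, LF[15]=C('0')+4=1+4=5
L[16]='1': occ=2, LF[16]=C('1')+2=9+2=11
L[17]='1': occ=3, LF[17]=C('1')+3=9+3=12
L[18]='0': occ=5, LF[18]=C('0')+5=1+5=6
L[19]='1': occ=4, LF[19]=C('1')+4=9+4=13
L[20]='0': occ=6, LF[20]=C('0')+6=1+6=7
L[21]='0': occ=7, LF[21]=C('0')+7=1+7=8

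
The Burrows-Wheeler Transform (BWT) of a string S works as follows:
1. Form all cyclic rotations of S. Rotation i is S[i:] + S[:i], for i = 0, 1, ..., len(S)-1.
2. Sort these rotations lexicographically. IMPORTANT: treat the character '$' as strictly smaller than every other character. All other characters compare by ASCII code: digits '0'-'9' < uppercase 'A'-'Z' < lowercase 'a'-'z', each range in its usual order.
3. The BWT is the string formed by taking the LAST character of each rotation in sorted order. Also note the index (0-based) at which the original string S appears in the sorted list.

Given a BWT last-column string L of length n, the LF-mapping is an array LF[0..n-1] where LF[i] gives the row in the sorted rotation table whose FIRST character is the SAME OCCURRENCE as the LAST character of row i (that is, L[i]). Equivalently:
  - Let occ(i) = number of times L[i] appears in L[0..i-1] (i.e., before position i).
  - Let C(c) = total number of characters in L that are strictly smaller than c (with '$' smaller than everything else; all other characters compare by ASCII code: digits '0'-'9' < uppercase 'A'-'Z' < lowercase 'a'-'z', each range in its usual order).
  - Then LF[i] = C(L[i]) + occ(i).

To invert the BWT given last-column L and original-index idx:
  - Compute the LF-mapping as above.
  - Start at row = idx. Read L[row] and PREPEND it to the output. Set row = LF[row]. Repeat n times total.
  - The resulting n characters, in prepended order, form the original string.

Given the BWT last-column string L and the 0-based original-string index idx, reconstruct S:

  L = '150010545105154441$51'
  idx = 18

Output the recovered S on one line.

Answer: 54115144510155450001$

Derivation:
LF mapping: 5 15 1 2 6 3 16 11 17 7 4 18 8 19 12 13 14 9 0 20 10
Walk LF starting at row 18, prepending L[row]:
  step 1: row=18, L[18]='$', prepend. Next row=LF[18]=0
  step 2: row=0, L[0]='1', prepend. Next row=LF[0]=5
  step 3: row=5, L[5]='0', prepend. Next row=LF[5]=3
  step 4: row=3, L[3]='0', prepend. Next row=LF[3]=2
  step 5: row=2, L[2]='0', prepend. Next row=LF[2]=1
  step 6: row=1, L[1]='5', prepend. Next row=LF[1]=15
  step 7: row=15, L[15]='4', prepend. Next row=LF[15]=13
  step 8: row=13, L[13]='5', prepend. Next row=LF[13]=19
  step 9: row=19, L[19]='5', prepend. Next row=LF[19]=20
  step 10: row=20, L[20]='1', prepend. Next row=LF[20]=10
  step 11: row=10, L[10]='0', prepend. Next row=LF[10]=4
  step 12: row=4, L[4]='1', prepend. Next row=LF[4]=6
  step 13: row=6, L[6]='5', prepend. Next row=LF[6]=16
  step 14: row=16, L[16]='4', prepend. Next row=LF[16]=14
  step 15: row=14, L[14]='4', prepend. Next row=LF[14]=12
  step 16: row=12, L[12]='1', prepend. Next row=LF[12]=8
  step 17: row=8, L[8]='5', prepend. Next row=LF[8]=17
  step 18: row=17, L[17]='1', prepend. Next row=LF[17]=9
  step 19: row=9, L[9]='1', prepend. Next row=LF[9]=7
  step 20: row=7, L[7]='4', prepend. Next row=LF[7]=11
  step 21: row=11, L[11]='5', prepend. Next row=LF[11]=18
Reversed output: 54115144510155450001$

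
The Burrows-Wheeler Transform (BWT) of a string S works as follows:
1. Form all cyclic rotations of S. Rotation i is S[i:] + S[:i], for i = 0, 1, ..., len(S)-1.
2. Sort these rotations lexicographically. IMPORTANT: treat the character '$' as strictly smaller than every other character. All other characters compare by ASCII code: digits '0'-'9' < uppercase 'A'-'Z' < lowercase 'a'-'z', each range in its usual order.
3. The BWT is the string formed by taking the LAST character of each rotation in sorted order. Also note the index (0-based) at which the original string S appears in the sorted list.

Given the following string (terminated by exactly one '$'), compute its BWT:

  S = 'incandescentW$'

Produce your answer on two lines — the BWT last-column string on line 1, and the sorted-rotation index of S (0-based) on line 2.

All 14 rotations (rotation i = S[i:]+S[:i]):
  rot[0] = incandescentW$
  rot[1] = ncandescentW$i
  rot[2] = candescentW$in
  rot[3] = andescentW$inc
  rot[4] = ndescentW$inca
  rot[5] = descentW$incan
  rot[6] = escentW$incand
  rot[7] = scentW$incande
  rot[8] = centW$incandes
  rot[9] = entW$incandesc
  rot[10] = ntW$incandesce
  rot[11] = tW$incandescen
  rot[12] = W$incandescent
  rot[13] = $incandescentW
Sorted (with $ < everything):
  sorted[0] = $incandescentW  (last char: 'W')
  sorted[1] = W$incandescent  (last char: 't')
  sorted[2] = andescentW$inc  (last char: 'c')
  sorted[3] = candescentW$in  (last char: 'n')
  sorted[4] = centW$incandes  (last char: 's')
  sorted[5] = descentW$incan  (last char: 'n')
  sorted[6] = entW$incandesc  (last char: 'c')
  sorted[7] = escentW$incand  (last char: 'd')
  sorted[8] = incandescentW$  (last char: '$')
  sorted[9] = ncandescentW$i  (last char: 'i')
  sorted[10] = ndescentW$inca  (last char: 'a')
  sorted[11] = ntW$incandesce  (last char: 'e')
  sorted[12] = scentW$incande  (last char: 'e')
  sorted[13] = tW$incandescen  (last char: 'n')
Last column: Wtcnsncd$iaeen
Original string S is at sorted index 8

Answer: Wtcnsncd$iaeen
8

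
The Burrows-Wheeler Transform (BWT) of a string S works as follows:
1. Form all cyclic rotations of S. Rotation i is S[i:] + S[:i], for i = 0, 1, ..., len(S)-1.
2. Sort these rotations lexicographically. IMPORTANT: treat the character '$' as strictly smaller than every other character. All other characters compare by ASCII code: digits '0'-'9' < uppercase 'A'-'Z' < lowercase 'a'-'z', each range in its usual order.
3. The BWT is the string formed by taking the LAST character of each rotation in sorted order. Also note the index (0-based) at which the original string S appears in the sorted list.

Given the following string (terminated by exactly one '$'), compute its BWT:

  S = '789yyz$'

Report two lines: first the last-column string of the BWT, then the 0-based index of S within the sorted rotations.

All 7 rotations (rotation i = S[i:]+S[:i]):
  rot[0] = 789yyz$
  rot[1] = 89yyz$7
  rot[2] = 9yyz$78
  rot[3] = yyz$789
  rot[4] = yz$789y
  rot[5] = z$789yy
  rot[6] = $789yyz
Sorted (with $ < everything):
  sorted[0] = $789yyz  (last char: 'z')
  sorted[1] = 789yyz$  (last char: '$')
  sorted[2] = 89yyz$7  (last char: '7')
  sorted[3] = 9yyz$78  (last char: '8')
  sorted[4] = yyz$789  (last char: '9')
  sorted[5] = yz$789y  (last char: 'y')
  sorted[6] = z$789yy  (last char: 'y')
Last column: z$789yy
Original string S is at sorted index 1

Answer: z$789yy
1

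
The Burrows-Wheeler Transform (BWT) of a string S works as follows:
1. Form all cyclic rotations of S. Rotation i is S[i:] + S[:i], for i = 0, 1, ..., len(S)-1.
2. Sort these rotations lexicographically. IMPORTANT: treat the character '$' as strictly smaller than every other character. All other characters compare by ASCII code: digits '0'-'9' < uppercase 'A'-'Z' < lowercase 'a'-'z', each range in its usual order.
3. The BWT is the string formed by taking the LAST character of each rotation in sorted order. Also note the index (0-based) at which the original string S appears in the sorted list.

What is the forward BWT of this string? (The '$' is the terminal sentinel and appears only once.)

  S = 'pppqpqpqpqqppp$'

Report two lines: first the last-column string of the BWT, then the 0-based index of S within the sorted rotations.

Answer: pppq$ppqqqqpppp
4

Derivation:
All 15 rotations (rotation i = S[i:]+S[:i]):
  rot[0] = pppqpqpqpqqppp$
  rot[1] = ppqpqpqpqqppp$p
  rot[2] = pqpqpqpqqppp$pp
  rot[3] = qpqpqpqqppp$ppp
  rot[4] = pqpqpqqppp$pppq
  rot[5] = qpqpqqppp$pppqp
  rot[6] = pqpqqppp$pppqpq
  rot[7] = qpqqppp$pppqpqp
  rot[8] = pqqppp$pppqpqpq
  rot[9] = qqppp$pppqpqpqp
  rot[10] = qppp$pppqpqpqpq
  rot[11] = ppp$pppqpqpqpqq
  rot[12] = pp$pppqpqpqpqqp
  rot[13] = p$pppqpqpqpqqpp
  rot[14] = $pppqpqpqpqqppp
Sorted (with $ < everything):
  sorted[0] = $pppqpqpqpqqppp  (last char: 'p')
  sorted[1] = p$pppqpqpqpqqpp  (last char: 'p')
  sorted[2] = pp$pppqpqpqpqqp  (last char: 'p')
  sorted[3] = ppp$pppqpqpqpqq  (last char: 'q')
  sorted[4] = pppqpqpqpqqppp$  (last char: '$')
  sorted[5] = ppqpqpqpqqppp$p  (last char: 'p')
  sorted[6] = pqpqpqpqqppp$pp  (last char: 'p')
  sorted[7] = pqpqpqqppp$pppq  (last char: 'q')
  sorted[8] = pqpqqppp$pppqpq  (last char: 'q')
  sorted[9] = pqqppp$pppqpqpq  (last char: 'q')
  sorted[10] = qppp$pppqpqpqpq  (last char: 'q')
  sorted[11] = qpqpqpqqppp$ppp  (last char: 'p')
  sorted[12] = qpqpqqppp$pppqp  (last char: 'p')
  sorted[13] = qpqqppp$pppqpqp  (last char: 'p')
  sorted[14] = qqppp$pppqpqpqp  (last char: 'p')
Last column: pppq$ppqqqqpppp
Original string S is at sorted index 4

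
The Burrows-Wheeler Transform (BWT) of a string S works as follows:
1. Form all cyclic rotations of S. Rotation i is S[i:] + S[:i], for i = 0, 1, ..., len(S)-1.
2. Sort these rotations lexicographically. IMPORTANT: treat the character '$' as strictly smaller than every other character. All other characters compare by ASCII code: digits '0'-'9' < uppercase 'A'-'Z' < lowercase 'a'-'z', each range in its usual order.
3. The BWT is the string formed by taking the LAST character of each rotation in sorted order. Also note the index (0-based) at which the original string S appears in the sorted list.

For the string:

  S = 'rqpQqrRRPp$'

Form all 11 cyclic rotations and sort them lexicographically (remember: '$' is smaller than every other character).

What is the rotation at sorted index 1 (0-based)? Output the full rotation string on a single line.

Answer: Pp$rqpQqrRR

Derivation:
All 11 rotations (rotation i = S[i:]+S[:i]):
  rot[0] = rqpQqrRRPp$
  rot[1] = qpQqrRRPp$r
  rot[2] = pQqrRRPp$rq
  rot[3] = QqrRRPp$rqp
  rot[4] = qrRRPp$rqpQ
  rot[5] = rRRPp$rqpQq
  rot[6] = RRPp$rqpQqr
  rot[7] = RPp$rqpQqrR
  rot[8] = Pp$rqpQqrRR
  rot[9] = p$rqpQqrRRP
  rot[10] = $rqpQqrRRPp
Sorted (with $ < everything):
  sorted[0] = $rqpQqrRRPp
  sorted[1] = Pp$rqpQqrRR
  sorted[2] = QqrRRPp$rqp
  sorted[3] = RPp$rqpQqrR
  sorted[4] = RRPp$rqpQqr
  sorted[5] = p$rqpQqrRRP
  sorted[6] = pQqrRRPp$rq
  sorted[7] = qpQqrRRPp$r
  sorted[8] = qrRRPp$rqpQ
  sorted[9] = rRRPp$rqpQq
  sorted[10] = rqpQqrRRPp$
sorted[1] = Pp$rqpQqrRR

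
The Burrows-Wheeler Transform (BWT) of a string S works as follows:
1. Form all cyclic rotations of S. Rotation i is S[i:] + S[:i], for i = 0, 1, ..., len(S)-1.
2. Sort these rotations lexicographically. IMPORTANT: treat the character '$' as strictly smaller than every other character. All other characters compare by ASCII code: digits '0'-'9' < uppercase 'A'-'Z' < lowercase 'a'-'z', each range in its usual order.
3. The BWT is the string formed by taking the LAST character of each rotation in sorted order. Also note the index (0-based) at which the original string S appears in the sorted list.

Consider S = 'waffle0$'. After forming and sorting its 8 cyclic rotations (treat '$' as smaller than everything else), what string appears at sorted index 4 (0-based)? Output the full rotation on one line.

Answer: ffle0$wa

Derivation:
All 8 rotations (rotation i = S[i:]+S[:i]):
  rot[0] = waffle0$
  rot[1] = affle0$w
  rot[2] = ffle0$wa
  rot[3] = fle0$waf
  rot[4] = le0$waff
  rot[5] = e0$waffl
  rot[6] = 0$waffle
  rot[7] = $waffle0
Sorted (with $ < everything):
  sorted[0] = $waffle0
  sorted[1] = 0$waffle
  sorted[2] = affle0$w
  sorted[3] = e0$waffl
  sorted[4] = ffle0$wa
  sorted[5] = fle0$waf
  sorted[6] = le0$waff
  sorted[7] = waffle0$
sorted[4] = ffle0$wa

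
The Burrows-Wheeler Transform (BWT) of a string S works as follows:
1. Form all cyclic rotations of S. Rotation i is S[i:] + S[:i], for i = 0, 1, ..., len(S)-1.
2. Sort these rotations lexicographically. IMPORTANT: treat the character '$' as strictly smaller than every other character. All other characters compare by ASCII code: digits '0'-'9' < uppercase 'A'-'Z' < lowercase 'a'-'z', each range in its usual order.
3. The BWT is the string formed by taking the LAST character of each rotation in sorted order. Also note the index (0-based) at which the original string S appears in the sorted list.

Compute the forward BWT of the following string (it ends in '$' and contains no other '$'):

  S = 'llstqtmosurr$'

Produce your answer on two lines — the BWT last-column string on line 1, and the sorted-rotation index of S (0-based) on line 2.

Answer: r$ltmtruloqss
1

Derivation:
All 13 rotations (rotation i = S[i:]+S[:i]):
  rot[0] = llstqtmosurr$
  rot[1] = lstqtmosurr$l
  rot[2] = stqtmosurr$ll
  rot[3] = tqtmosurr$lls
  rot[4] = qtmosurr$llst
  rot[5] = tmosurr$llstq
  rot[6] = mosurr$llstqt
  rot[7] = osurr$llstqtm
  rot[8] = surr$llstqtmo
  rot[9] = urr$llstqtmos
  rot[10] = rr$llstqtmosu
  rot[11] = r$llstqtmosur
  rot[12] = $llstqtmosurr
Sorted (with $ < everything):
  sorted[0] = $llstqtmosurr  (last char: 'r')
  sorted[1] = llstqtmosurr$  (last char: '$')
  sorted[2] = lstqtmosurr$l  (last char: 'l')
  sorted[3] = mosurr$llstqt  (last char: 't')
  sorted[4] = osurr$llstqtm  (last char: 'm')
  sorted[5] = qtmosurr$llst  (last char: 't')
  sorted[6] = r$llstqtmosur  (last char: 'r')
  sorted[7] = rr$llstqtmosu  (last char: 'u')
  sorted[8] = stqtmosurr$ll  (last char: 'l')
  sorted[9] = surr$llstqtmo  (last char: 'o')
  sorted[10] = tmosurr$llstq  (last char: 'q')
  sorted[11] = tqtmosurr$lls  (last char: 's')
  sorted[12] = urr$llstqtmos  (last char: 's')
Last column: r$ltmtruloqss
Original string S is at sorted index 1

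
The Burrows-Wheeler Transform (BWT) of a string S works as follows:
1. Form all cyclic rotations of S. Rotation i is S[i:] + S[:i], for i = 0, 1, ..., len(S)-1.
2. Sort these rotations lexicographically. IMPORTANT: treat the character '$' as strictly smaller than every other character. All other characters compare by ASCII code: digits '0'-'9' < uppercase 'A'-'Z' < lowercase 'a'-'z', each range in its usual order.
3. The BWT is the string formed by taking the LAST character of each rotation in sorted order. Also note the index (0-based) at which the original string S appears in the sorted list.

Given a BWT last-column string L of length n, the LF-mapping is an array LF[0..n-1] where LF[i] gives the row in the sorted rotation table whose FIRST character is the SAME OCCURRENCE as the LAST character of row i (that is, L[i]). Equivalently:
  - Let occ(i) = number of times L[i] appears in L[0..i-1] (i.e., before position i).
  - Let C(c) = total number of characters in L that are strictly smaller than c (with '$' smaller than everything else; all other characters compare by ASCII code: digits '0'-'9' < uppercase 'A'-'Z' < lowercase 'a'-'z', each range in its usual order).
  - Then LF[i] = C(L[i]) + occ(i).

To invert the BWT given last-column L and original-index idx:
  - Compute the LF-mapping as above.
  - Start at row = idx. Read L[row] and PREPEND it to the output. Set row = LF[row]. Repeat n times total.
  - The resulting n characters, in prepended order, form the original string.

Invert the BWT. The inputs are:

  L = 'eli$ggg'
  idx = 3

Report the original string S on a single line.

Answer: giggle$

Derivation:
LF mapping: 1 6 5 0 2 3 4
Walk LF starting at row 3, prepending L[row]:
  step 1: row=3, L[3]='$', prepend. Next row=LF[3]=0
  step 2: row=0, L[0]='e', prepend. Next row=LF[0]=1
  step 3: row=1, L[1]='l', prepend. Next row=LF[1]=6
  step 4: row=6, L[6]='g', prepend. Next row=LF[6]=4
  step 5: row=4, L[4]='g', prepend. Next row=LF[4]=2
  step 6: row=2, L[2]='i', prepend. Next row=LF[2]=5
  step 7: row=5, L[5]='g', prepend. Next row=LF[5]=3
Reversed output: giggle$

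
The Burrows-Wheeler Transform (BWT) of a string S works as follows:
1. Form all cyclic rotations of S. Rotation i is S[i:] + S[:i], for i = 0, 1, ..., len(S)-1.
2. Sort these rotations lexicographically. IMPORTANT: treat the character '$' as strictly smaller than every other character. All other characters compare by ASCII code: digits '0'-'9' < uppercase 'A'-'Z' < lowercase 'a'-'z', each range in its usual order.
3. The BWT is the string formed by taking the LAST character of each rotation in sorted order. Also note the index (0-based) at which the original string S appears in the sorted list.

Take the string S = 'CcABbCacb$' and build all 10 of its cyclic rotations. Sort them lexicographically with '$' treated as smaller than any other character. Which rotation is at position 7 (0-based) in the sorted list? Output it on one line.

Answer: bCacb$CcAB

Derivation:
All 10 rotations (rotation i = S[i:]+S[:i]):
  rot[0] = CcABbCacb$
  rot[1] = cABbCacb$C
  rot[2] = ABbCacb$Cc
  rot[3] = BbCacb$CcA
  rot[4] = bCacb$CcAB
  rot[5] = Cacb$CcABb
  rot[6] = acb$CcABbC
  rot[7] = cb$CcABbCa
  rot[8] = b$CcABbCac
  rot[9] = $CcABbCacb
Sorted (with $ < everything):
  sorted[0] = $CcABbCacb
  sorted[1] = ABbCacb$Cc
  sorted[2] = BbCacb$CcA
  sorted[3] = Cacb$CcABb
  sorted[4] = CcABbCacb$
  sorted[5] = acb$CcABbC
  sorted[6] = b$CcABbCac
  sorted[7] = bCacb$CcAB
  sorted[8] = cABbCacb$C
  sorted[9] = cb$CcABbCa
sorted[7] = bCacb$CcAB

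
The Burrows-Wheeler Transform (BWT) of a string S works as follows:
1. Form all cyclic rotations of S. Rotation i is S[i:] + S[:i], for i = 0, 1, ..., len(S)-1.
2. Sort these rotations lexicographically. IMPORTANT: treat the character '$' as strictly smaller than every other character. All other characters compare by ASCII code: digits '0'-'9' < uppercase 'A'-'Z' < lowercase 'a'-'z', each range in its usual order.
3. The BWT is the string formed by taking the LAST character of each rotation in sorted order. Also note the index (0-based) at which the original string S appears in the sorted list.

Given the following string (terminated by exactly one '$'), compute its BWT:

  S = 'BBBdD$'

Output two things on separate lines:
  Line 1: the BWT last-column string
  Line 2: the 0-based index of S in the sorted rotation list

All 6 rotations (rotation i = S[i:]+S[:i]):
  rot[0] = BBBdD$
  rot[1] = BBdD$B
  rot[2] = BdD$BB
  rot[3] = dD$BBB
  rot[4] = D$BBBd
  rot[5] = $BBBdD
Sorted (with $ < everything):
  sorted[0] = $BBBdD  (last char: 'D')
  sorted[1] = BBBdD$  (last char: '$')
  sorted[2] = BBdD$B  (last char: 'B')
  sorted[3] = BdD$BB  (last char: 'B')
  sorted[4] = D$BBBd  (last char: 'd')
  sorted[5] = dD$BBB  (last char: 'B')
Last column: D$BBdB
Original string S is at sorted index 1

Answer: D$BBdB
1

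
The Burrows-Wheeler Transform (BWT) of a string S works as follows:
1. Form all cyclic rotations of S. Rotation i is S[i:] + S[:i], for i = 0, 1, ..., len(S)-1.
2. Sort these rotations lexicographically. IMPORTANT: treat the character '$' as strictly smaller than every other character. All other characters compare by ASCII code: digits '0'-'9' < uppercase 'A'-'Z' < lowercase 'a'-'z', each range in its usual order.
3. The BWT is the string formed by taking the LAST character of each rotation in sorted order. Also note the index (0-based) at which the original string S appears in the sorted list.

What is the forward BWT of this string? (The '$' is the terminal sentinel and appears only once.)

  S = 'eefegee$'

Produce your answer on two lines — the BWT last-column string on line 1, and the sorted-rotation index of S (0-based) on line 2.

Answer: eeg$efee
3

Derivation:
All 8 rotations (rotation i = S[i:]+S[:i]):
  rot[0] = eefegee$
  rot[1] = efegee$e
  rot[2] = fegee$ee
  rot[3] = egee$eef
  rot[4] = gee$eefe
  rot[5] = ee$eefeg
  rot[6] = e$eefege
  rot[7] = $eefegee
Sorted (with $ < everything):
  sorted[0] = $eefegee  (last char: 'e')
  sorted[1] = e$eefege  (last char: 'e')
  sorted[2] = ee$eefeg  (last char: 'g')
  sorted[3] = eefegee$  (last char: '$')
  sorted[4] = efegee$e  (last char: 'e')
  sorted[5] = egee$eef  (last char: 'f')
  sorted[6] = fegee$ee  (last char: 'e')
  sorted[7] = gee$eefe  (last char: 'e')
Last column: eeg$efee
Original string S is at sorted index 3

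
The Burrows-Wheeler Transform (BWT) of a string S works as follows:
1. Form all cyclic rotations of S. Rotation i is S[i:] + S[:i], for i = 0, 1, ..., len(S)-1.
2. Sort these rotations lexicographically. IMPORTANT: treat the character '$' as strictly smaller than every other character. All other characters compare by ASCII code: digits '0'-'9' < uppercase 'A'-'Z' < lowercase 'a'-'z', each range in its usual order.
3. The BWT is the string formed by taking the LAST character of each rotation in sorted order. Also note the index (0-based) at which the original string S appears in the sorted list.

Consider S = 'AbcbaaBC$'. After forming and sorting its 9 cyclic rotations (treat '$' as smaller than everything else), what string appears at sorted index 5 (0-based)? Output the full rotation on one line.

All 9 rotations (rotation i = S[i:]+S[:i]):
  rot[0] = AbcbaaBC$
  rot[1] = bcbaaBC$A
  rot[2] = cbaaBC$Ab
  rot[3] = baaBC$Abc
  rot[4] = aaBC$Abcb
  rot[5] = aBC$Abcba
  rot[6] = BC$Abcbaa
  rot[7] = C$AbcbaaB
  rot[8] = $AbcbaaBC
Sorted (with $ < everything):
  sorted[0] = $AbcbaaBC
  sorted[1] = AbcbaaBC$
  sorted[2] = BC$Abcbaa
  sorted[3] = C$AbcbaaB
  sorted[4] = aBC$Abcba
  sorted[5] = aaBC$Abcb
  sorted[6] = baaBC$Abc
  sorted[7] = bcbaaBC$A
  sorted[8] = cbaaBC$Ab
sorted[5] = aaBC$Abcb

Answer: aaBC$Abcb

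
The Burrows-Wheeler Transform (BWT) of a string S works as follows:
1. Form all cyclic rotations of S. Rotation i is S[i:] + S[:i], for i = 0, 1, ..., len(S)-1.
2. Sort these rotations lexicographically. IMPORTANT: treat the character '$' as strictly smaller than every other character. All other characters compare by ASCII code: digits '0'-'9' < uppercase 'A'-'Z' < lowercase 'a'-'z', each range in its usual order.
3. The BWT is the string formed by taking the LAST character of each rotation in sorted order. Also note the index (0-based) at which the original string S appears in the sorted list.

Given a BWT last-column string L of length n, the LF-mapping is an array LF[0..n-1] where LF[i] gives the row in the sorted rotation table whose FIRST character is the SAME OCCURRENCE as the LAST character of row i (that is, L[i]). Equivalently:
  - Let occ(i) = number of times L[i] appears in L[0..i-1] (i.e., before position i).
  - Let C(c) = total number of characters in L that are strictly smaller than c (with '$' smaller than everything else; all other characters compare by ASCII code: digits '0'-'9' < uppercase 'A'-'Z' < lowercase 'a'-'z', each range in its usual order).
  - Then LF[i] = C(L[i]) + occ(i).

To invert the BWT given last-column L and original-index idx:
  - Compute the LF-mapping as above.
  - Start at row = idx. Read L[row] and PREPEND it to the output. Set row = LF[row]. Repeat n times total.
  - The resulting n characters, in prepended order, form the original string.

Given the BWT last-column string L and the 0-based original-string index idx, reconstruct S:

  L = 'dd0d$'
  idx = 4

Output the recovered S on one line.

LF mapping: 2 3 1 4 0
Walk LF starting at row 4, prepending L[row]:
  step 1: row=4, L[4]='$', prepend. Next row=LF[4]=0
  step 2: row=0, L[0]='d', prepend. Next row=LF[0]=2
  step 3: row=2, L[2]='0', prepend. Next row=LF[2]=1
  step 4: row=1, L[1]='d', prepend. Next row=LF[1]=3
  step 5: row=3, L[3]='d', prepend. Next row=LF[3]=4
Reversed output: dd0d$

Answer: dd0d$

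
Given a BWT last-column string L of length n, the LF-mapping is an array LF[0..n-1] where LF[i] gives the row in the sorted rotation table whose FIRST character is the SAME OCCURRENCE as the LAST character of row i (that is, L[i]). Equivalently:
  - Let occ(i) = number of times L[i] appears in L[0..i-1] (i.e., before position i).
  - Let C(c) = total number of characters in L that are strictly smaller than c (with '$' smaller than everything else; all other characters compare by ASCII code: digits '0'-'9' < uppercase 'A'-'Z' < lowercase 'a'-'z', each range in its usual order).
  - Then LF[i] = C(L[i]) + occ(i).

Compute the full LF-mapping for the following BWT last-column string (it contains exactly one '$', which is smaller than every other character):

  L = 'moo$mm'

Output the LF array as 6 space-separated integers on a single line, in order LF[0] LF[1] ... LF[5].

Char counts: '$':1, 'm':3, 'o':2
C (first-col start): C('$')=0, C('m')=1, C('o')=4
L[0]='m': occ=0, LF[0]=C('m')+0=1+0=1
L[1]='o': occ=0, LF[1]=C('o')+0=4+0=4
L[2]='o': occ=1, LF[2]=C('o')+1=4+1=5
L[3]='$': occ=0, LF[3]=C('$')+0=0+0=0
L[4]='m': occ=1, LF[4]=C('m')+1=1+1=2
L[5]='m': occ=2, LF[5]=C('m')+2=1+2=3

Answer: 1 4 5 0 2 3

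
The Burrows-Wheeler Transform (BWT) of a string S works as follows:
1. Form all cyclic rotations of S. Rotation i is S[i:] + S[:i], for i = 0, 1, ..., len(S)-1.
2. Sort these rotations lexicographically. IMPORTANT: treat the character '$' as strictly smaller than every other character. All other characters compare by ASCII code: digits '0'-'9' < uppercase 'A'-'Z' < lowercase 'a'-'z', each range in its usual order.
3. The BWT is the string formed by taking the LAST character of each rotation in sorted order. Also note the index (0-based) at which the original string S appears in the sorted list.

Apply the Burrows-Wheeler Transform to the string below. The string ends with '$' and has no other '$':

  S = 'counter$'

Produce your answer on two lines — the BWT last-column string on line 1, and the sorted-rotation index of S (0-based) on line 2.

All 8 rotations (rotation i = S[i:]+S[:i]):
  rot[0] = counter$
  rot[1] = ounter$c
  rot[2] = unter$co
  rot[3] = nter$cou
  rot[4] = ter$coun
  rot[5] = er$count
  rot[6] = r$counte
  rot[7] = $counter
Sorted (with $ < everything):
  sorted[0] = $counter  (last char: 'r')
  sorted[1] = counter$  (last char: '$')
  sorted[2] = er$count  (last char: 't')
  sorted[3] = nter$cou  (last char: 'u')
  sorted[4] = ounter$c  (last char: 'c')
  sorted[5] = r$counte  (last char: 'e')
  sorted[6] = ter$coun  (last char: 'n')
  sorted[7] = unter$co  (last char: 'o')
Last column: r$tuceno
Original string S is at sorted index 1

Answer: r$tuceno
1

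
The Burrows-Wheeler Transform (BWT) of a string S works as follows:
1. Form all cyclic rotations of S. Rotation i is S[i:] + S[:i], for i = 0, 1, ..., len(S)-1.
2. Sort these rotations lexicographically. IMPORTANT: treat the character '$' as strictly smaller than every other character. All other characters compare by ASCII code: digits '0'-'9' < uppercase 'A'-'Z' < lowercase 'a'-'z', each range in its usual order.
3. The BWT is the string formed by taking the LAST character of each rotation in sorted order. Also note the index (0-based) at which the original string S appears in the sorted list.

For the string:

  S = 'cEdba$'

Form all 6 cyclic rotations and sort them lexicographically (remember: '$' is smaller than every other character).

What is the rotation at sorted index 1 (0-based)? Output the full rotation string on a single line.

All 6 rotations (rotation i = S[i:]+S[:i]):
  rot[0] = cEdba$
  rot[1] = Edba$c
  rot[2] = dba$cE
  rot[3] = ba$cEd
  rot[4] = a$cEdb
  rot[5] = $cEdba
Sorted (with $ < everything):
  sorted[0] = $cEdba
  sorted[1] = Edba$c
  sorted[2] = a$cEdb
  sorted[3] = ba$cEd
  sorted[4] = cEdba$
  sorted[5] = dba$cE
sorted[1] = Edba$c

Answer: Edba$c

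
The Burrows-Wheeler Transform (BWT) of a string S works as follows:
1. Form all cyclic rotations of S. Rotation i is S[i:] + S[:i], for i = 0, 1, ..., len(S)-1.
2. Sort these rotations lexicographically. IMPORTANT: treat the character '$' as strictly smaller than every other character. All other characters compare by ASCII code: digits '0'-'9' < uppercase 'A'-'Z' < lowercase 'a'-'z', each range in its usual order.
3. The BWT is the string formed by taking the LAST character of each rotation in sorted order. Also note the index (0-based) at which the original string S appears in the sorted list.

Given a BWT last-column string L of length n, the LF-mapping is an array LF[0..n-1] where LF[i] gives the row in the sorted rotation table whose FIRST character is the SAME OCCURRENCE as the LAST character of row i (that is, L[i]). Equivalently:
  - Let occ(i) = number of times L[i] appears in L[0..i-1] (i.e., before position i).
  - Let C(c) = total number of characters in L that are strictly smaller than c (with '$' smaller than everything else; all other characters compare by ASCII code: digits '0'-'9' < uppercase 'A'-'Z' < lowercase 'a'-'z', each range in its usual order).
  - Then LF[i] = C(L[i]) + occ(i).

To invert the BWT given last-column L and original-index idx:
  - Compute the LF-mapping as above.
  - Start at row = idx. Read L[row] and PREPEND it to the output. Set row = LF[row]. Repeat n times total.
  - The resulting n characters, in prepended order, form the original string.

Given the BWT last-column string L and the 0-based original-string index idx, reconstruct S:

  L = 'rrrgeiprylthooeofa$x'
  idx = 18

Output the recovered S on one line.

LF mapping: 13 14 15 5 2 7 12 16 19 8 17 6 9 10 3 11 4 1 0 18
Walk LF starting at row 18, prepending L[row]:
  step 1: row=18, L[18]='$', prepend. Next row=LF[18]=0
  step 2: row=0, L[0]='r', prepend. Next row=LF[0]=13
  step 3: row=13, L[13]='o', prepend. Next row=LF[13]=10
  step 4: row=10, L[10]='t', prepend. Next row=LF[10]=17
  step 5: row=17, L[17]='a', prepend. Next row=LF[17]=1
  step 6: row=1, L[1]='r', prepend. Next row=LF[1]=14
  step 7: row=14, L[14]='e', prepend. Next row=LF[14]=3
  step 8: row=3, L[3]='g', prepend. Next row=LF[3]=5
  step 9: row=5, L[5]='i', prepend. Next row=LF[5]=7
  step 10: row=7, L[7]='r', prepend. Next row=LF[7]=16
  step 11: row=16, L[16]='f', prepend. Next row=LF[16]=4
  step 12: row=4, L[4]='e', prepend. Next row=LF[4]=2
  step 13: row=2, L[2]='r', prepend. Next row=LF[2]=15
  step 14: row=15, L[15]='o', prepend. Next row=LF[15]=11
  step 15: row=11, L[11]='h', prepend. Next row=LF[11]=6
  step 16: row=6, L[6]='p', prepend. Next row=LF[6]=12
  step 17: row=12, L[12]='o', prepend. Next row=LF[12]=9
  step 18: row=9, L[9]='l', prepend. Next row=LF[9]=8
  step 19: row=8, L[8]='y', prepend. Next row=LF[8]=19
  step 20: row=19, L[19]='x', prepend. Next row=LF[19]=18
Reversed output: xylophorefrigerator$

Answer: xylophorefrigerator$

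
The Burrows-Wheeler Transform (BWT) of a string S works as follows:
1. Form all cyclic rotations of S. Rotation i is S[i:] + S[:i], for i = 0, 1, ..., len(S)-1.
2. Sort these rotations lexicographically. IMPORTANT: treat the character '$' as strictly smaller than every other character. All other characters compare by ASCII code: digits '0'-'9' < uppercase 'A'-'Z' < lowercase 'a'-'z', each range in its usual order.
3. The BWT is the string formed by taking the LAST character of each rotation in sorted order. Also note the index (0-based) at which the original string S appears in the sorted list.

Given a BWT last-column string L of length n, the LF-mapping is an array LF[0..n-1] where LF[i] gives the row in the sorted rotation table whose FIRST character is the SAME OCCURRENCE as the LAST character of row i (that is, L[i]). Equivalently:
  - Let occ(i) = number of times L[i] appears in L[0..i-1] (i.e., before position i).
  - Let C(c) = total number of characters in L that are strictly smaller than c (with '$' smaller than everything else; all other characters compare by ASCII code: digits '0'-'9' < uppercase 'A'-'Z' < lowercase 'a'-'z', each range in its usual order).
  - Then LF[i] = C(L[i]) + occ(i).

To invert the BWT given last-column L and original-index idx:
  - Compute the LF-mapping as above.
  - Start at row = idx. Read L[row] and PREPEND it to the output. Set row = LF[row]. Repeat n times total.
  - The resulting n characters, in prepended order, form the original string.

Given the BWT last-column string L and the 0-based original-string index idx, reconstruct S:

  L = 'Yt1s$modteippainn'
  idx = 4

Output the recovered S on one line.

LF mapping: 2 15 1 14 0 8 11 4 16 5 6 12 13 3 7 9 10
Walk LF starting at row 4, prepending L[row]:
  step 1: row=4, L[4]='$', prepend. Next row=LF[4]=0
  step 2: row=0, L[0]='Y', prepend. Next row=LF[0]=2
  step 3: row=2, L[2]='1', prepend. Next row=LF[2]=1
  step 4: row=1, L[1]='t', prepend. Next row=LF[1]=15
  step 5: row=15, L[15]='n', prepend. Next row=LF[15]=9
  step 6: row=9, L[9]='e', prepend. Next row=LF[9]=5
  step 7: row=5, L[5]='m', prepend. Next row=LF[5]=8
  step 8: row=8, L[8]='t', prepend. Next row=LF[8]=16
  step 9: row=16, L[16]='n', prepend. Next row=LF[16]=10
  step 10: row=10, L[10]='i', prepend. Next row=LF[10]=6
  step 11: row=6, L[6]='o', prepend. Next row=LF[6]=11
  step 12: row=11, L[11]='p', prepend. Next row=LF[11]=12
  step 13: row=12, L[12]='p', prepend. Next row=LF[12]=13
  step 14: row=13, L[13]='a', prepend. Next row=LF[13]=3
  step 15: row=3, L[3]='s', prepend. Next row=LF[3]=14
  step 16: row=14, L[14]='i', prepend. Next row=LF[14]=7
  step 17: row=7, L[7]='d', prepend. Next row=LF[7]=4
Reversed output: disappointment1Y$

Answer: disappointment1Y$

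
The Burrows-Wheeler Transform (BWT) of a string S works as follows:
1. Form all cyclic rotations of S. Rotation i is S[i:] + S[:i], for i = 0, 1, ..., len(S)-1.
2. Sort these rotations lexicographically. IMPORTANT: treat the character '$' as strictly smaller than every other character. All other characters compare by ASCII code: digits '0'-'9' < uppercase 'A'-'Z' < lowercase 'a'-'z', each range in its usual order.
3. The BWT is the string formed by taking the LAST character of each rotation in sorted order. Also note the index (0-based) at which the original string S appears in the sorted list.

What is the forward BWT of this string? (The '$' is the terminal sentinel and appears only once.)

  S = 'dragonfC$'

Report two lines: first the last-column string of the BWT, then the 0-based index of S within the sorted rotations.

All 9 rotations (rotation i = S[i:]+S[:i]):
  rot[0] = dragonfC$
  rot[1] = ragonfC$d
  rot[2] = agonfC$dr
  rot[3] = gonfC$dra
  rot[4] = onfC$drag
  rot[5] = nfC$drago
  rot[6] = fC$dragon
  rot[7] = C$dragonf
  rot[8] = $dragonfC
Sorted (with $ < everything):
  sorted[0] = $dragonfC  (last char: 'C')
  sorted[1] = C$dragonf  (last char: 'f')
  sorted[2] = agonfC$dr  (last char: 'r')
  sorted[3] = dragonfC$  (last char: '$')
  sorted[4] = fC$dragon  (last char: 'n')
  sorted[5] = gonfC$dra  (last char: 'a')
  sorted[6] = nfC$drago  (last char: 'o')
  sorted[7] = onfC$drag  (last char: 'g')
  sorted[8] = ragonfC$d  (last char: 'd')
Last column: Cfr$naogd
Original string S is at sorted index 3

Answer: Cfr$naogd
3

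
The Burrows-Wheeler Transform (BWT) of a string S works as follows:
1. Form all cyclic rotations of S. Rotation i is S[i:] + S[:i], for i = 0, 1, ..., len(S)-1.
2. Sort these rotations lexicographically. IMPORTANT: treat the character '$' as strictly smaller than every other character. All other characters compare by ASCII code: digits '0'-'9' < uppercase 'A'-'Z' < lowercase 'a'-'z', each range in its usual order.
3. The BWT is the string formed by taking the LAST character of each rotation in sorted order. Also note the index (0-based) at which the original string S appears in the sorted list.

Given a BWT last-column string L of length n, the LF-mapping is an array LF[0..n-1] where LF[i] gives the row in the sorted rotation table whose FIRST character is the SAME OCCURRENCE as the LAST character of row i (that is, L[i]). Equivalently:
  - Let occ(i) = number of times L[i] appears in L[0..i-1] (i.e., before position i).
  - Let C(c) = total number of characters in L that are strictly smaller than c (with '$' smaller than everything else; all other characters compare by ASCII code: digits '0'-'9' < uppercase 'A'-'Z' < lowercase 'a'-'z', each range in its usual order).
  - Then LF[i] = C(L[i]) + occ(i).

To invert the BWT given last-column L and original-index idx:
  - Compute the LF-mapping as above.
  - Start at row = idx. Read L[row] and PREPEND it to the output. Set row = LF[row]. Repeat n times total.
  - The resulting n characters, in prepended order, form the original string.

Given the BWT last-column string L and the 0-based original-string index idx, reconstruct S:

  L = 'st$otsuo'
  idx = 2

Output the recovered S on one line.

Answer: outstos$

Derivation:
LF mapping: 3 5 0 1 6 4 7 2
Walk LF starting at row 2, prepending L[row]:
  step 1: row=2, L[2]='$', prepend. Next row=LF[2]=0
  step 2: row=0, L[0]='s', prepend. Next row=LF[0]=3
  step 3: row=3, L[3]='o', prepend. Next row=LF[3]=1
  step 4: row=1, L[1]='t', prepend. Next row=LF[1]=5
  step 5: row=5, L[5]='s', prepend. Next row=LF[5]=4
  step 6: row=4, L[4]='t', prepend. Next row=LF[4]=6
  step 7: row=6, L[6]='u', prepend. Next row=LF[6]=7
  step 8: row=7, L[7]='o', prepend. Next row=LF[7]=2
Reversed output: outstos$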